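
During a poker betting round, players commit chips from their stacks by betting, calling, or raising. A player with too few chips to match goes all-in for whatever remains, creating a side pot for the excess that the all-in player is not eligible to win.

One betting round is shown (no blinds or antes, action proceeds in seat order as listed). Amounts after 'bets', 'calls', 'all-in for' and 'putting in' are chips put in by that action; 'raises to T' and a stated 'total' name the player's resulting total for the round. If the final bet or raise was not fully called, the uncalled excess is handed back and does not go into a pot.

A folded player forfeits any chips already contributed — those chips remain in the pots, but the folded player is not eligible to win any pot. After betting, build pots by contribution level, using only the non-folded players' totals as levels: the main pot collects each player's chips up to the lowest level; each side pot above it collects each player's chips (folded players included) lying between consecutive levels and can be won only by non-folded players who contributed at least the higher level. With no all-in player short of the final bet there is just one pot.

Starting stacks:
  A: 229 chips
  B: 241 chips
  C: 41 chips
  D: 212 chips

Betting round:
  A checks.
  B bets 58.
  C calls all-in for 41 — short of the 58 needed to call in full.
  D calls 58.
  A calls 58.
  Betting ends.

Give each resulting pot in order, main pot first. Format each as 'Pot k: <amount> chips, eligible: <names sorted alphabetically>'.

Pot 1: 164 chips, eligible: A, B, C, D
Pot 2: 51 chips, eligible: A, B, D

Derivation:
Contributions: A=58, B=58, C=41, D=58
Pot levels (distinct totals of non-folded players): 41, 58
Layer 1-41: 41 each from A, B, C, D = 41*4 = 164 chips; eligible A, B, C, D
Layer 42-58: 17 each from A, B, D = 17*3 = 51 chips; eligible A, B, D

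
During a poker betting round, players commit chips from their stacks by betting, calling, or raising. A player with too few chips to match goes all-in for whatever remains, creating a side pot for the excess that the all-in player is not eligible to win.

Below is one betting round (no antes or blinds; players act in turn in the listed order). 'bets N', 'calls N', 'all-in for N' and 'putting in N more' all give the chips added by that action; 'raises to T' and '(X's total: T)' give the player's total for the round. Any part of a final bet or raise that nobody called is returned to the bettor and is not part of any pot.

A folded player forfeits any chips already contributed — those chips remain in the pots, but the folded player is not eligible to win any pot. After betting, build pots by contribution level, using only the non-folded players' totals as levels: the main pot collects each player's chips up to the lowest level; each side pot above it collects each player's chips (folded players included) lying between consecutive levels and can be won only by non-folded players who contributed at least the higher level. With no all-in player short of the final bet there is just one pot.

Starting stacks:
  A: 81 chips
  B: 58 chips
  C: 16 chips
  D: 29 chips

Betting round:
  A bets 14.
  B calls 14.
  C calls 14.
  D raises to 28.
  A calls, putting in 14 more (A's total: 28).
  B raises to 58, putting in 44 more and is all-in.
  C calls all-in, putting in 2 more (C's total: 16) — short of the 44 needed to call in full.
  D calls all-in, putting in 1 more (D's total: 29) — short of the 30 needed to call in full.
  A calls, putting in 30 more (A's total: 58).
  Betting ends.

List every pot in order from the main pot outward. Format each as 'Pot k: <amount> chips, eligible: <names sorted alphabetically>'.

Pot 1: 64 chips, eligible: A, B, C, D
Pot 2: 39 chips, eligible: A, B, D
Pot 3: 58 chips, eligible: A, B

Derivation:
Contributions: A=58, B=58, C=16, D=29
Pot levels (distinct totals of non-folded players): 16, 29, 58
Layer 1-16: 16 each from A, B, C, D = 16*4 = 64 chips; eligible A, B, C, D
Layer 17-29: 13 each from A, B, D = 13*3 = 39 chips; eligible A, B, D
Layer 30-58: 29 each from A, B = 29*2 = 58 chips; eligible A, B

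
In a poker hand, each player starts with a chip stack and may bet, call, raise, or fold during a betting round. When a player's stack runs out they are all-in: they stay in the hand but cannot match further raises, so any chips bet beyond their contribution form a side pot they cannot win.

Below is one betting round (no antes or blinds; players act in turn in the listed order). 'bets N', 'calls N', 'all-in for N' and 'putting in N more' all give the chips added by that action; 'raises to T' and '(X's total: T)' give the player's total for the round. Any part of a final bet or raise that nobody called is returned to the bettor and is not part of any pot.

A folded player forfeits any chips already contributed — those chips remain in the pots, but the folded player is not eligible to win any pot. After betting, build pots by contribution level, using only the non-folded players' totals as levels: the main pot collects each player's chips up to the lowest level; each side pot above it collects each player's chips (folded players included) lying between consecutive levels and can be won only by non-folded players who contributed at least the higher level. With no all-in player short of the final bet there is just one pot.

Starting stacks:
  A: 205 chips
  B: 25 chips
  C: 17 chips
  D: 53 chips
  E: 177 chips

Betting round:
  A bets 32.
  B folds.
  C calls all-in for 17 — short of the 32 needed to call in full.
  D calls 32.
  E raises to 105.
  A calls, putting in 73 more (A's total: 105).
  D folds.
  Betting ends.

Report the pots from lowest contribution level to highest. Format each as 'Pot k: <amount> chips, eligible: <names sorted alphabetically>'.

Pot 1: 68 chips, eligible: A, C, E
Pot 2: 191 chips, eligible: A, E

Derivation:
Contributions: A=105, C=17, D=32, E=105
Folded: B, D
Pot levels (distinct totals of non-folded players): 17, 105
Layer 1-17: 17 each from A, C, D, E = 17*4 = 68 chips; eligible A, C, E
Layer 18-105: A 88 + D 15 + E 88 = 191 chips; eligible A, E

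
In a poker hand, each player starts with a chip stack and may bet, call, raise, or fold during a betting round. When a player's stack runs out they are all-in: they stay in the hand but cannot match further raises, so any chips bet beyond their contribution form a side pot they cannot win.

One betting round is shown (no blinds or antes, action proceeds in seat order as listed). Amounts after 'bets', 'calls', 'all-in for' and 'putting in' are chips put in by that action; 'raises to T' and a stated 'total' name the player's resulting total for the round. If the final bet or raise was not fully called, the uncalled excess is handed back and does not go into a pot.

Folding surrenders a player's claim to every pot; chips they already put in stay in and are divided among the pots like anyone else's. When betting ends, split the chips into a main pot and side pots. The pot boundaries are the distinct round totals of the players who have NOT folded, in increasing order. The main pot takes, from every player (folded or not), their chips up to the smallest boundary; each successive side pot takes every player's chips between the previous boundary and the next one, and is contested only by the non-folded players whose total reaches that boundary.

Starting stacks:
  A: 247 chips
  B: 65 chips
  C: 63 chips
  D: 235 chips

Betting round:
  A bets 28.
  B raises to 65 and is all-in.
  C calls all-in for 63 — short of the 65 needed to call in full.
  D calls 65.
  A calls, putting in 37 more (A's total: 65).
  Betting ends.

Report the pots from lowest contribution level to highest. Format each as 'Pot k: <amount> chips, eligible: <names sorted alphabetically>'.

Pot 1: 252 chips, eligible: A, B, C, D
Pot 2: 6 chips, eligible: A, B, D

Derivation:
Contributions: A=65, B=65, C=63, D=65
Pot levels (distinct totals of non-folded players): 63, 65
Layer 1-63: 63 each from A, B, C, D = 63*4 = 252 chips; eligible A, B, C, D
Layer 64-65: 2 each from A, B, D = 2*3 = 6 chips; eligible A, B, D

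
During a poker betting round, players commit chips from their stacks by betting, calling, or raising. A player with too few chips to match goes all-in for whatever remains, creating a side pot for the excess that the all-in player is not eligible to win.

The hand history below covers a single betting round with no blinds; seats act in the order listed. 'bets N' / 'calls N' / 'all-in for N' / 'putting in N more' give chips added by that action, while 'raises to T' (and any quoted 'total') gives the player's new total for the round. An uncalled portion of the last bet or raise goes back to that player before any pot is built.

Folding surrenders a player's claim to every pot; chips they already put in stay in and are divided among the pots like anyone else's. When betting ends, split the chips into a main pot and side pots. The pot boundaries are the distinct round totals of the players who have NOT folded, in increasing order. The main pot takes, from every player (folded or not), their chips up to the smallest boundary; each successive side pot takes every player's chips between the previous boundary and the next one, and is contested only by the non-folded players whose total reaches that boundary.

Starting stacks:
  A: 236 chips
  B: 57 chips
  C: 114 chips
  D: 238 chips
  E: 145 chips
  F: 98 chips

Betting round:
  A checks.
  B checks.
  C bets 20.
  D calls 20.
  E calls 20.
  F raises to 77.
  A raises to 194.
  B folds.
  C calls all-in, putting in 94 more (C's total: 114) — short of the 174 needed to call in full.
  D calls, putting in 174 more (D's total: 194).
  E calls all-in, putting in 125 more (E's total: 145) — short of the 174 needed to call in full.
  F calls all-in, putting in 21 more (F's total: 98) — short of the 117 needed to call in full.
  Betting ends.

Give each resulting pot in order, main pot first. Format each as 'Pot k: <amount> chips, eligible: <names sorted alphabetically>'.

Contributions: A=194, C=114, D=194, E=145, F=98
Folded: B
Pot levels (distinct totals of non-folded players): 98, 114, 145, 194
Layer 1-98: 98 each from A, C, D, E, F = 98*5 = 490 chips; eligible A, C, D, E, F
Layer 99-114: 16 each from A, C, D, E = 16*4 = 64 chips; eligible A, C, D, E
Layer 115-145: 31 each from A, D, E = 31*3 = 93 chips; eligible A, D, E
Layer 146-194: 49 each from A, D = 49*2 = 98 chips; eligible A, D

Pot 1: 490 chips, eligible: A, C, D, E, F
Pot 2: 64 chips, eligible: A, C, D, E
Pot 3: 93 chips, eligible: A, D, E
Pot 4: 98 chips, eligible: A, D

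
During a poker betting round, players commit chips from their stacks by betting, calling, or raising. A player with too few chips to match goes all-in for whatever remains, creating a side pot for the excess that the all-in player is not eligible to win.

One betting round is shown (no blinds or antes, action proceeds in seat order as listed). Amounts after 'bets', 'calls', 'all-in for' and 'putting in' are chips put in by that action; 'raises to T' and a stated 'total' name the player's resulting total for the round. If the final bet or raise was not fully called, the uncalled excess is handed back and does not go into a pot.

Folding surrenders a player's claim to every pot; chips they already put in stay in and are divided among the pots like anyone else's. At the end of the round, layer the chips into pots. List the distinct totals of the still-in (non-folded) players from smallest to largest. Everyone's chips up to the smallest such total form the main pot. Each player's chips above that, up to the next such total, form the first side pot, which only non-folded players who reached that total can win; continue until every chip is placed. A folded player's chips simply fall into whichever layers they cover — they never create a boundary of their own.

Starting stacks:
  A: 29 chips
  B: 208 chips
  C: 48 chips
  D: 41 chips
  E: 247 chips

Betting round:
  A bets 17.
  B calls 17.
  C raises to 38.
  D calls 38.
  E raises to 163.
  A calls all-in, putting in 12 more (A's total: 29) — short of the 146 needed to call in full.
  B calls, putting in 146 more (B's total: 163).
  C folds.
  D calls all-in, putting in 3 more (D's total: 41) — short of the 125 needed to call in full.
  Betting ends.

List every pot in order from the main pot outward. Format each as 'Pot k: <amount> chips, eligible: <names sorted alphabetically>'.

Contributions: A=29, B=163, C=38, D=41, E=163
Folded: C
Pot levels (distinct totals of non-folded players): 29, 41, 163
Layer 1-29: 29 each from A, B, C, D, E = 29*5 = 145 chips; eligible A, B, D, E
Layer 30-41: B 12 + C 9 + D 12 + E 12 = 45 chips; eligible B, D, E
Layer 42-163: 122 each from B, E = 122*2 = 244 chips; eligible B, E

Pot 1: 145 chips, eligible: A, B, D, E
Pot 2: 45 chips, eligible: B, D, E
Pot 3: 244 chips, eligible: B, E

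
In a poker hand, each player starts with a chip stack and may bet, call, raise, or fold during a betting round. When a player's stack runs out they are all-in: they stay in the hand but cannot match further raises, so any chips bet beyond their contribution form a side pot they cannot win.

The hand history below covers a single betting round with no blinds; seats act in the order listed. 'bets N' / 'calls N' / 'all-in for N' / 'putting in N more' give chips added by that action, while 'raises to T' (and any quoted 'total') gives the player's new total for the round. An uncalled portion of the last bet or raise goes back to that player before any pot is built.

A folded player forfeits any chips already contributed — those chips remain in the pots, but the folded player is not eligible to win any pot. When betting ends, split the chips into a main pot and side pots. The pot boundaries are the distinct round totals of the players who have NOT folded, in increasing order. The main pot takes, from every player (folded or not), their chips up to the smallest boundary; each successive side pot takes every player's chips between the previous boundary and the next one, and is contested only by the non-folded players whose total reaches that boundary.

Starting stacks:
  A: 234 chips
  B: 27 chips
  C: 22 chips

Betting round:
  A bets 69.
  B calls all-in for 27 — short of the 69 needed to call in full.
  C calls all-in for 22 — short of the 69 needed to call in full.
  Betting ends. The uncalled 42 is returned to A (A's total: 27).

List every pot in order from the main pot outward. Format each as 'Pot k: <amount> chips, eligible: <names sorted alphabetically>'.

Contributions (after 42 returned to A): A=27, B=27, C=22
Pot levels (distinct totals of non-folded players): 22, 27
Layer 1-22: 22 each from A, B, C = 22*3 = 66 chips; eligible A, B, C
Layer 23-27: 5 each from A, B = 5*2 = 10 chips; eligible A, B

Pot 1: 66 chips, eligible: A, B, C
Pot 2: 10 chips, eligible: A, B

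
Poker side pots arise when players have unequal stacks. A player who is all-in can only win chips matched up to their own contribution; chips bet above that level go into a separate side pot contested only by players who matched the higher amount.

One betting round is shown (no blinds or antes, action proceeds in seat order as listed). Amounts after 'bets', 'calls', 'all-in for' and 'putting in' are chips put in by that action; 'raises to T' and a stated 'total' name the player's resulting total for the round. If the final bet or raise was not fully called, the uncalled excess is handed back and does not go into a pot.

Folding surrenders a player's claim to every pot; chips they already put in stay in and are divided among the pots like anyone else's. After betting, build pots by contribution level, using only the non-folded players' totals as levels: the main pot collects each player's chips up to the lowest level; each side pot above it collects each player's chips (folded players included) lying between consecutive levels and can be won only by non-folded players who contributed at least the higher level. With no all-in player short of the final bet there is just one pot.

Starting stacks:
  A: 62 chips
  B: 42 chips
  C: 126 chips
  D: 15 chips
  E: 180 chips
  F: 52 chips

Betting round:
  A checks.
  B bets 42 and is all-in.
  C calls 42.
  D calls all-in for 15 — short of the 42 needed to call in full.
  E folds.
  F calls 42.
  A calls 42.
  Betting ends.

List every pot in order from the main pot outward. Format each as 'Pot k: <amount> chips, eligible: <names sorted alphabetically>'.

Contributions: A=42, B=42, C=42, D=15, F=42
Folded: E
Pot levels (distinct totals of non-folded players): 15, 42
Layer 1-15: 15 each from A, B, C, D, F = 15*5 = 75 chips; eligible A, B, C, D, F
Layer 16-42: 27 each from A, B, C, F = 27*4 = 108 chips; eligible A, B, C, F

Pot 1: 75 chips, eligible: A, B, C, D, F
Pot 2: 108 chips, eligible: A, B, C, F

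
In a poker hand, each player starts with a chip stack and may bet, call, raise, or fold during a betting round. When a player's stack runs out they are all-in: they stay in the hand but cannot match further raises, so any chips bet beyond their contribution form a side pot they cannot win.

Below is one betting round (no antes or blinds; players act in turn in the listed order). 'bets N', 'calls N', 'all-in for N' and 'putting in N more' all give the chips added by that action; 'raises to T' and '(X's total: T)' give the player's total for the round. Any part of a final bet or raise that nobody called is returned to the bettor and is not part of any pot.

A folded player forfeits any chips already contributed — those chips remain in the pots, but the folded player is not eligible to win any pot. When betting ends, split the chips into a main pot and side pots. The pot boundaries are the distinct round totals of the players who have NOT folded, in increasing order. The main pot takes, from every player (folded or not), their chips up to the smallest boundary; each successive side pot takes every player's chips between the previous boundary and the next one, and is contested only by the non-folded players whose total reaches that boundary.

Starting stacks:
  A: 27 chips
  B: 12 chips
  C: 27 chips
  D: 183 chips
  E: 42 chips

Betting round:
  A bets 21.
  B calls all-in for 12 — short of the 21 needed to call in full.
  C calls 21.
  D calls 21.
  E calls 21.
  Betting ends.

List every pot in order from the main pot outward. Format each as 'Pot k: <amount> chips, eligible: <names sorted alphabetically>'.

Contributions: A=21, B=12, C=21, D=21, E=21
Pot levels (distinct totals of non-folded players): 12, 21
Layer 1-12: 12 each from A, B, C, D, E = 12*5 = 60 chips; eligible A, B, C, D, E
Layer 13-21: 9 each from A, C, D, E = 9*4 = 36 chips; eligible A, C, D, E

Pot 1: 60 chips, eligible: A, B, C, D, E
Pot 2: 36 chips, eligible: A, C, D, E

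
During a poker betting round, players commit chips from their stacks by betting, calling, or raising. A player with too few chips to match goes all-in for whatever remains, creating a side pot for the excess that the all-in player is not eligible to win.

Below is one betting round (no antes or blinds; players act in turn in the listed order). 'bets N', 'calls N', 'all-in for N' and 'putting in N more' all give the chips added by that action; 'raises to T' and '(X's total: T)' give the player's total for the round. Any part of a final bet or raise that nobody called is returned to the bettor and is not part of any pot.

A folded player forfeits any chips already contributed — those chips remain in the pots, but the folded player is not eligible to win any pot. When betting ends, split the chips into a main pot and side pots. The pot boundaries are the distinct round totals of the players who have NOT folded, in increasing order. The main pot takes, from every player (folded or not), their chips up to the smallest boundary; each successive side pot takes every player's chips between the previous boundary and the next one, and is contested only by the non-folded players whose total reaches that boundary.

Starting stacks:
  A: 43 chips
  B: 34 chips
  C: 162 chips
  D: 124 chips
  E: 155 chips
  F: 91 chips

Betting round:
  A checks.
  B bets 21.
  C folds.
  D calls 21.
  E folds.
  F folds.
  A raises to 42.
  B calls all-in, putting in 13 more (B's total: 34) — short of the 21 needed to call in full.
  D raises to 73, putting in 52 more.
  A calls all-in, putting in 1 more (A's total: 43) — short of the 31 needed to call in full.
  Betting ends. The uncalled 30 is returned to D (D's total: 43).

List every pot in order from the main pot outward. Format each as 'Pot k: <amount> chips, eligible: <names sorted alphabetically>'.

Pot 1: 102 chips, eligible: A, B, D
Pot 2: 18 chips, eligible: A, D

Derivation:
Contributions (after 30 returned to D): A=43, B=34, D=43
Folded: C, E, F
Pot levels (distinct totals of non-folded players): 34, 43
Layer 1-34: 34 each from A, B, D = 34*3 = 102 chips; eligible A, B, D
Layer 35-43: 9 each from A, D = 9*2 = 18 chips; eligible A, D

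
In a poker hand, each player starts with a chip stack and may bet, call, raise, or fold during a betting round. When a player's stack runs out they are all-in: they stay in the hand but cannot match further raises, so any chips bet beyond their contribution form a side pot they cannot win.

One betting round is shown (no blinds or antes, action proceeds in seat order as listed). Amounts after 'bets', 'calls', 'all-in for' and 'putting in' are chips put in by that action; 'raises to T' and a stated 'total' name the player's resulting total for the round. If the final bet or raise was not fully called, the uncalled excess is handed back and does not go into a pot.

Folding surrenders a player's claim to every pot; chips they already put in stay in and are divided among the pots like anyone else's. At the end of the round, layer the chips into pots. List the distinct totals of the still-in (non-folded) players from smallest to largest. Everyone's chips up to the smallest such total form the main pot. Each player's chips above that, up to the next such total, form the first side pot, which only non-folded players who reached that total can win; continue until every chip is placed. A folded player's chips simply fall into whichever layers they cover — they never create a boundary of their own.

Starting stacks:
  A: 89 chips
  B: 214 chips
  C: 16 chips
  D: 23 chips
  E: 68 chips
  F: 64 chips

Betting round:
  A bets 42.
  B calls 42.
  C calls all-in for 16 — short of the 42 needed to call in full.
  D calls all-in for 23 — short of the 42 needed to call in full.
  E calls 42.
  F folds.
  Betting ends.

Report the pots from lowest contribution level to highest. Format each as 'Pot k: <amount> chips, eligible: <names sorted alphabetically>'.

Pot 1: 80 chips, eligible: A, B, C, D, E
Pot 2: 28 chips, eligible: A, B, D, E
Pot 3: 57 chips, eligible: A, B, E

Derivation:
Contributions: A=42, B=42, C=16, D=23, E=42
Folded: F
Pot levels (distinct totals of non-folded players): 16, 23, 42
Layer 1-16: 16 each from A, B, C, D, E = 16*5 = 80 chips; eligible A, B, C, D, E
Layer 17-23: 7 each from A, B, D, E = 7*4 = 28 chips; eligible A, B, D, E
Layer 24-42: 19 each from A, B, E = 19*3 = 57 chips; eligible A, B, E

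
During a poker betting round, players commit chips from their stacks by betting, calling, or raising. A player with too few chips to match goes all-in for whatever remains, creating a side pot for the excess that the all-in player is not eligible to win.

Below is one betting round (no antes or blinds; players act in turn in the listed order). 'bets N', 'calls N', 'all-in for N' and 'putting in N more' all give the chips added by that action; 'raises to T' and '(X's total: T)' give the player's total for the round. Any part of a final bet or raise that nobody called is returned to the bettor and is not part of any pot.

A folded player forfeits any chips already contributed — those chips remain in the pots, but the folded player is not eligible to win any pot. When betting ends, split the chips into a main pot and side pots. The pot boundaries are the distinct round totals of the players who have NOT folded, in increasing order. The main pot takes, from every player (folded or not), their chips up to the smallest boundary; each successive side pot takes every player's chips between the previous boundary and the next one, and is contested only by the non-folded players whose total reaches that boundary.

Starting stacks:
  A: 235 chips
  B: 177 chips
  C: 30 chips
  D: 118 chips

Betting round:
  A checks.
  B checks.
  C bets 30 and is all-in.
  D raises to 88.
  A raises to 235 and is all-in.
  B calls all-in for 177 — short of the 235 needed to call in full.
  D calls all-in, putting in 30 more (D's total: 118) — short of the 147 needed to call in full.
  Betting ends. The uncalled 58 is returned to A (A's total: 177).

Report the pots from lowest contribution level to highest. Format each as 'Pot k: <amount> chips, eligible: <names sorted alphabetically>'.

Contributions (after 58 returned to A): A=177, B=177, C=30, D=118
Pot levels (distinct totals of non-folded players): 30, 118, 177
Layer 1-30: 30 each from A, B, C, D = 30*4 = 120 chips; eligible A, B, C, D
Layer 31-118: 88 each from A, B, D = 88*3 = 264 chips; eligible A, B, D
Layer 119-177: 59 each from A, B = 59*2 = 118 chips; eligible A, B

Pot 1: 120 chips, eligible: A, B, C, D
Pot 2: 264 chips, eligible: A, B, D
Pot 3: 118 chips, eligible: A, B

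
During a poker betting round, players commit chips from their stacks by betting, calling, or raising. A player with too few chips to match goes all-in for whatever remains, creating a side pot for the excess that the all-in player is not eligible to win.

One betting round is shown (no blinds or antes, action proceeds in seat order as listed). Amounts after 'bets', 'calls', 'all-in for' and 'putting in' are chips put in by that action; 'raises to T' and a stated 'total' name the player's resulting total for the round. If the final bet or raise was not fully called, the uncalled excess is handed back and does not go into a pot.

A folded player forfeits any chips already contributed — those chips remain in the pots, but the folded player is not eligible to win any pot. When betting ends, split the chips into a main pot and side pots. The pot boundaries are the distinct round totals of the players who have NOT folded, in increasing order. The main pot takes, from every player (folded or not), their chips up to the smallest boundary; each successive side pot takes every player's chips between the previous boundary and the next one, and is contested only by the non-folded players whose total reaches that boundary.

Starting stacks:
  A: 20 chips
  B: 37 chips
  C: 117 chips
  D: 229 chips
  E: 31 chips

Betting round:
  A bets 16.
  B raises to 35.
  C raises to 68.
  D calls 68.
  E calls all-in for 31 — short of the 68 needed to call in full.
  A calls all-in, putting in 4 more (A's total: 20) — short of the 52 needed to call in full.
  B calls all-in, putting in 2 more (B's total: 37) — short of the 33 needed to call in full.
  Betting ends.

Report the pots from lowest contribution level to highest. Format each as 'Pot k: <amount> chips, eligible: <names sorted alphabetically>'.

Pot 1: 100 chips, eligible: A, B, C, D, E
Pot 2: 44 chips, eligible: B, C, D, E
Pot 3: 18 chips, eligible: B, C, D
Pot 4: 62 chips, eligible: C, D

Derivation:
Contributions: A=20, B=37, C=68, D=68, E=31
Pot levels (distinct totals of non-folded players): 20, 31, 37, 68
Layer 1-20: 20 each from A, B, C, D, E = 20*5 = 100 chips; eligible A, B, C, D, E
Layer 21-31: 11 each from B, C, D, E = 11*4 = 44 chips; eligible B, C, D, E
Layer 32-37: 6 each from B, C, D = 6*3 = 18 chips; eligible B, C, D
Layer 38-68: 31 each from C, D = 31*2 = 62 chips; eligible C, D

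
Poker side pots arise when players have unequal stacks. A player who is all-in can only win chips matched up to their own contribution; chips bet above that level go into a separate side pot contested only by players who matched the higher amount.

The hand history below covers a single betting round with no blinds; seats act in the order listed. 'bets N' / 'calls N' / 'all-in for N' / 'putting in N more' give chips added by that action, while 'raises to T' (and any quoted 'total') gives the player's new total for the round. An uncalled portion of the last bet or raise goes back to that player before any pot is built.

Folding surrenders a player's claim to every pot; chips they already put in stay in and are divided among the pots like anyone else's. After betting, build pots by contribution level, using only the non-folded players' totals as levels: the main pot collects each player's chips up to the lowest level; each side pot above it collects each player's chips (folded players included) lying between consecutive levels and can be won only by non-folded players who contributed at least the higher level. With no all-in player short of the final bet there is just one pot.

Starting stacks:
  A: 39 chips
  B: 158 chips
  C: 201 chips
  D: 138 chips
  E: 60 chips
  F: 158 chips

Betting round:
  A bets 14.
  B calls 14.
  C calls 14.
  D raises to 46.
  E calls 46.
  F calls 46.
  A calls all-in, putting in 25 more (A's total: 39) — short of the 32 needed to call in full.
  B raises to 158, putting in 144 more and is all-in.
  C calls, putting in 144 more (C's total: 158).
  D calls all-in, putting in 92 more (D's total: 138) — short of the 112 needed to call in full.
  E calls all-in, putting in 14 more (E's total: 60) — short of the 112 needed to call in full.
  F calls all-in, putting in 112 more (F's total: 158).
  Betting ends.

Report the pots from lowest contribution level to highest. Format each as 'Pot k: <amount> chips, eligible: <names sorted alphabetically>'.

Contributions: A=39, B=158, C=158, D=138, E=60, F=158
Pot levels (distinct totals of non-folded players): 39, 60, 138, 158
Layer 1-39: 39 each from A, B, C, D, E, F = 39*6 = 234 chips; eligible A, B, C, D, E, F
Layer 40-60: 21 each from B, C, D, E, F = 21*5 = 105 chips; eligible B, C, D, E, F
Layer 61-138: 78 each from B, C, D, F = 78*4 = 312 chips; eligible B, C, D, F
Layer 139-158: 20 each from B, C, F = 20*3 = 60 chips; eligible B, C, F

Pot 1: 234 chips, eligible: A, B, C, D, E, F
Pot 2: 105 chips, eligible: B, C, D, E, F
Pot 3: 312 chips, eligible: B, C, D, F
Pot 4: 60 chips, eligible: B, C, F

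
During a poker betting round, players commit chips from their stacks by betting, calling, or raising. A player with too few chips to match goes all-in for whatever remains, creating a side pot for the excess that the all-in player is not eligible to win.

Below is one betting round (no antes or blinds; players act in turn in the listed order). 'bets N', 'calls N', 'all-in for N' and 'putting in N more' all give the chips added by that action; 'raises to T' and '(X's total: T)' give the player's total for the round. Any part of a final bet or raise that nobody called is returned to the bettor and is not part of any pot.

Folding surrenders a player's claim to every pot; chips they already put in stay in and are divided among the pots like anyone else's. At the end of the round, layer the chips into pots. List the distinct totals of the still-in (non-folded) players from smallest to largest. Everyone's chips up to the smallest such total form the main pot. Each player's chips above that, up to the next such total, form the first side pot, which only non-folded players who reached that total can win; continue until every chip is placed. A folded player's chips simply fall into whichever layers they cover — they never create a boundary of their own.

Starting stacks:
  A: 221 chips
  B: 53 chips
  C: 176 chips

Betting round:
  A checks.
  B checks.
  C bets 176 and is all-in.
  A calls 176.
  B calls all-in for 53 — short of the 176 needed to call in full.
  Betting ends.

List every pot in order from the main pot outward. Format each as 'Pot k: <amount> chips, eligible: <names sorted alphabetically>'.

Pot 1: 159 chips, eligible: A, B, C
Pot 2: 246 chips, eligible: A, C

Derivation:
Contributions: A=176, B=53, C=176
Pot levels (distinct totals of non-folded players): 53, 176
Layer 1-53: 53 each from A, B, C = 53*3 = 159 chips; eligible A, B, C
Layer 54-176: 123 each from A, C = 123*2 = 246 chips; eligible A, C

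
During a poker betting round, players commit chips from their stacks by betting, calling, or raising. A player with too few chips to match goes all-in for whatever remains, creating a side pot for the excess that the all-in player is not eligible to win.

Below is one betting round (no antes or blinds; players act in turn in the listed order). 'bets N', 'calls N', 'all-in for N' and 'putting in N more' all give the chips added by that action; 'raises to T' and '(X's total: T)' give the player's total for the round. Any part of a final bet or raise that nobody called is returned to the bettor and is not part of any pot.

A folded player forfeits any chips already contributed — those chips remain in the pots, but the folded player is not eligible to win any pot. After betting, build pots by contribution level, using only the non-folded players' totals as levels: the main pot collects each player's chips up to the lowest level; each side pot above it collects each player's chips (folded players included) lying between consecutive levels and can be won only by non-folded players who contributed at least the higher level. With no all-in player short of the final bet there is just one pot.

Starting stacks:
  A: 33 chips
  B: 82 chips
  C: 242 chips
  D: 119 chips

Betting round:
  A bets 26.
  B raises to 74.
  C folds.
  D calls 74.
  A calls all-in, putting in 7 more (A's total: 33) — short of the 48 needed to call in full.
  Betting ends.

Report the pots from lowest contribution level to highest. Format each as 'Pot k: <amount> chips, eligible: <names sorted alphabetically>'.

Pot 1: 99 chips, eligible: A, B, D
Pot 2: 82 chips, eligible: B, D

Derivation:
Contributions: A=33, B=74, D=74
Folded: C
Pot levels (distinct totals of non-folded players): 33, 74
Layer 1-33: 33 each from A, B, D = 33*3 = 99 chips; eligible A, B, D
Layer 34-74: 41 each from B, D = 41*2 = 82 chips; eligible B, D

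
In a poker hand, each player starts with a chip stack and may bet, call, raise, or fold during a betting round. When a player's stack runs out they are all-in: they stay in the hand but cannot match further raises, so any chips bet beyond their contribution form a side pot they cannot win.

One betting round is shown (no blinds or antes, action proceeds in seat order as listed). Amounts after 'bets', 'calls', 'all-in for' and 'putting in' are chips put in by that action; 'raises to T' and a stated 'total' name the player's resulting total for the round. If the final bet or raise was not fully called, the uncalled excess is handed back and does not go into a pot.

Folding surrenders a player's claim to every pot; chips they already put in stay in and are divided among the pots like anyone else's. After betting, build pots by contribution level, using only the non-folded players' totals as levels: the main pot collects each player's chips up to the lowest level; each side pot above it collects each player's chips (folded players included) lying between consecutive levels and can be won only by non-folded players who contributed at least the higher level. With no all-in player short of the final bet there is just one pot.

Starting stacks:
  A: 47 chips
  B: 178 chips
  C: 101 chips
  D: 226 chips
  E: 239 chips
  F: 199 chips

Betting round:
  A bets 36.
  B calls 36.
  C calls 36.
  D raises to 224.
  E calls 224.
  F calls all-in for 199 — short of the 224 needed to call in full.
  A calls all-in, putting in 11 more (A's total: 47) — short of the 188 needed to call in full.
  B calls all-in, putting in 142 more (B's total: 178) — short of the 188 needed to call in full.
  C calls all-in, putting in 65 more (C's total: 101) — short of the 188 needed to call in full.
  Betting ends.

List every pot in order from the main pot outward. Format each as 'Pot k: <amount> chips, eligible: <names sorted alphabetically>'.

Contributions: A=47, B=178, C=101, D=224, E=224, F=199
Pot levels (distinct totals of non-folded players): 47, 101, 178, 199, 224
Layer 1-47: 47 each from A, B, C, D, E, F = 47*6 = 282 chips; eligible A, B, C, D, E, F
Layer 48-101: 54 each from B, C, D, E, F = 54*5 = 270 chips; eligible B, C, D, E, F
Layer 102-178: 77 each from B, D, E, F = 77*4 = 308 chips; eligible B, D, E, F
Layer 179-199: 21 each from D, E, F = 21*3 = 63 chips; eligible D, E, F
Layer 200-224: 25 each from D, E = 25*2 = 50 chips; eligible D, E

Pot 1: 282 chips, eligible: A, B, C, D, E, F
Pot 2: 270 chips, eligible: B, C, D, E, F
Pot 3: 308 chips, eligible: B, D, E, F
Pot 4: 63 chips, eligible: D, E, F
Pot 5: 50 chips, eligible: D, E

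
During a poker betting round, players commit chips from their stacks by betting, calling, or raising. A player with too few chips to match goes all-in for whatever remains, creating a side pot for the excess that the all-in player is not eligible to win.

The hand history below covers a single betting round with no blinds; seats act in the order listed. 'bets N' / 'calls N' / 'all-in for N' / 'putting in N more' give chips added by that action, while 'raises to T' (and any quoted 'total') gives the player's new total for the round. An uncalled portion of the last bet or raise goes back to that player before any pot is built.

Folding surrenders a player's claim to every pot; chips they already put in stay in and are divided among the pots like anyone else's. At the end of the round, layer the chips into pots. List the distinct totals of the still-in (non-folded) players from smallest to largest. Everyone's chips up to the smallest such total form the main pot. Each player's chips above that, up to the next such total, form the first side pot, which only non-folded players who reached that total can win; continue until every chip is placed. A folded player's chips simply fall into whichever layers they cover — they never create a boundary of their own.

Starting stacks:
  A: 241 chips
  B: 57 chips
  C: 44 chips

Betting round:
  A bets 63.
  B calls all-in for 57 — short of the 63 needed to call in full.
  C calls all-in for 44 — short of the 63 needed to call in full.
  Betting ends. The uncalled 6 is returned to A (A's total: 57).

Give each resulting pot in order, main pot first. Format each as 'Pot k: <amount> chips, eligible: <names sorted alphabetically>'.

Contributions (after 6 returned to A): A=57, B=57, C=44
Pot levels (distinct totals of non-folded players): 44, 57
Layer 1-44: 44 each from A, B, C = 44*3 = 132 chips; eligible A, B, C
Layer 45-57: 13 each from A, B = 13*2 = 26 chips; eligible A, B

Pot 1: 132 chips, eligible: A, B, C
Pot 2: 26 chips, eligible: A, B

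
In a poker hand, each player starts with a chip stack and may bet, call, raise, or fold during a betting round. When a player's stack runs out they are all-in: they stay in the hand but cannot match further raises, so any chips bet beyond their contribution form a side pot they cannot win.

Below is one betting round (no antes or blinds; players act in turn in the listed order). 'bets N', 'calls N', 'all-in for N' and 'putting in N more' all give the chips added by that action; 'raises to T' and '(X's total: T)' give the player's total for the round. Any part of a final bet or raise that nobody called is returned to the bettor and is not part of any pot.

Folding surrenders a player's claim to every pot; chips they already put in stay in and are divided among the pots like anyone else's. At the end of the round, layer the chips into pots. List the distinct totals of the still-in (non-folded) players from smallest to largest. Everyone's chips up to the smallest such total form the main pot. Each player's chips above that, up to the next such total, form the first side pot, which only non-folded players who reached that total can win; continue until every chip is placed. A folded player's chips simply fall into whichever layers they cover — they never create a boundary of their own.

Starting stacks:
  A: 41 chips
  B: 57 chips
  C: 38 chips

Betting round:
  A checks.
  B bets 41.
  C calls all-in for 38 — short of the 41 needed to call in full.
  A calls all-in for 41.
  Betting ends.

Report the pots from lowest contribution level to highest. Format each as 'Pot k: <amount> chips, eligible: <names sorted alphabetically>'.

Pot 1: 114 chips, eligible: A, B, C
Pot 2: 6 chips, eligible: A, B

Derivation:
Contributions: A=41, B=41, C=38
Pot levels (distinct totals of non-folded players): 38, 41
Layer 1-38: 38 each from A, B, C = 38*3 = 114 chips; eligible A, B, C
Layer 39-41: 3 each from A, B = 3*2 = 6 chips; eligible A, B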